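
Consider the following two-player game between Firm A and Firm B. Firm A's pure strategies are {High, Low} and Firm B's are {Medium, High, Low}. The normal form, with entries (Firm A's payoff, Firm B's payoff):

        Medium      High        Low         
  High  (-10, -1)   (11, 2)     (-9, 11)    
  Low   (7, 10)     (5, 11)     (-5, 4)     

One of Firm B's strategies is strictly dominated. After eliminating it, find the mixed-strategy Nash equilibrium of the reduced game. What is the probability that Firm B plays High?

Firm B's strategy Medium is strictly dominated by High: 2 > -1 and 11 > 10. Eliminate Medium.
Firm A's indifference between High and Low determines Firm B's mixing probability q:
  Firm A's expected payoff from High: q·11 + (1−q)·(-9) = 20q - 9
  Firm A's expected payoff from Low: q·5 + (1−q)·(-5) = 10q - 5
  20q - 9 = 10q - 5  ⇒  10q = 4  ⇒  q = 2/5.

q = 2/5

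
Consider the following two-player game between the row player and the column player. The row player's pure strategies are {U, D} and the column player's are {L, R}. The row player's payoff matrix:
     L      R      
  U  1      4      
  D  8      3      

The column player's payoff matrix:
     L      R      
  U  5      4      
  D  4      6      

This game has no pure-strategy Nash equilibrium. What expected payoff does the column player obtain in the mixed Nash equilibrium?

For the column player to be willing to mix, the column player must be indifferent between L and R, which pins down the row player's mix.
  the column player's payoff to L: p·5 + (1−p)·4 = p + 4
  the column player's payoff to R: p·4 + (1−p)·6 = -2p + 6
  p + 4 = -2p + 6  ⇒  3p = 2  ⇒  p = 2/3.
At equilibrium the column player is indifferent across columns, so the column player's payoff equals the payoff from L: (2/3)·5 + (1/3)·4 = 14/3.

14/3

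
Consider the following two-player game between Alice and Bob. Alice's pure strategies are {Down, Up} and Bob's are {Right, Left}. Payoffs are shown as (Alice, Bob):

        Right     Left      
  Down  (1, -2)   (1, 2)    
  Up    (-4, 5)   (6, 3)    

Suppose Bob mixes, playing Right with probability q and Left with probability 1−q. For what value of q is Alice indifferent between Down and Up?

q = 1/2

Set Alice's expected payoff from Down equal to that from Up:
  Alice's payoff to Down: q·1 + (1−q)·1 = 1
  Alice's payoff to Up: q·(-4) + (1−q)·6 = -10q + 6
  1 = -10q + 6  ⇒  10q = 5  ⇒  q = 1/2.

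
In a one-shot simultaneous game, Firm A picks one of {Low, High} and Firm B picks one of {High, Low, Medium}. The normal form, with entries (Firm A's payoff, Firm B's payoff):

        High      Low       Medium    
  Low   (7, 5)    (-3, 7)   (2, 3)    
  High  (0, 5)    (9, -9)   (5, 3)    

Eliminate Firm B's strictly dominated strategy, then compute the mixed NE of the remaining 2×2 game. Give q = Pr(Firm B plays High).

q = 12/19

Firm B's strategy Medium is strictly dominated by High: 5 > 3 and 5 > 3. Eliminate Medium.
Firm B's mix must leave Firm A indifferent between Low and High.
  Firm A's expected payoff from Low: q·7 + (1−q)·(-3) = 10q - 3
  Firm A's expected payoff from High: q·0 + (1−q)·9 = -9q + 9
  10q - 3 = -9q + 9  ⇒  19q = 12  ⇒  q = 12/19.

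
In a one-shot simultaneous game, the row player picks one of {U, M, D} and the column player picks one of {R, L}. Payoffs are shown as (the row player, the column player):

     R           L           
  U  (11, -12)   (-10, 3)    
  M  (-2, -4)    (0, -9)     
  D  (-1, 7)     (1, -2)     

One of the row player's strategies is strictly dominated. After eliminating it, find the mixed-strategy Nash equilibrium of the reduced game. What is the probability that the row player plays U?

The row player's strategy M is strictly dominated by D: -1 > -2 and 1 > 0. Eliminate M.
In a mixed equilibrium the column player is indifferent between R and L; this condition fixes p.
  the column player's expected payoff from R: p·(-12) + (1−p)·7 = -19p + 7
  the column player's expected payoff from L: p·3 + (1−p)·(-2) = 5p - 2
  -19p + 7 = 5p - 2  ⇒  -24p = -9  ⇒  p = 3/8.

p = 3/8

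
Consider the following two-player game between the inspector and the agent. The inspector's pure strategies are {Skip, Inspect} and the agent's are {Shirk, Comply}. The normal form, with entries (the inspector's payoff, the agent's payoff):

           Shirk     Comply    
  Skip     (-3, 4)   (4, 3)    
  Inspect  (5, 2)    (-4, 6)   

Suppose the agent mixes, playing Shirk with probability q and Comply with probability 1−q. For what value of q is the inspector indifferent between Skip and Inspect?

For the inspector to be willing to mix, the inspector must be indifferent between Skip and Inspect, which pins down the agent's mix.
  the inspector's payoff from Skip: q·(-3) + (1−q)·4 = -7q + 4
  the inspector's payoff from Inspect: q·5 + (1−q)·(-4) = 9q - 4
  -7q + 4 = 9q - 4  ⇒  -16q = -8  ⇒  q = 1/2.

q = 1/2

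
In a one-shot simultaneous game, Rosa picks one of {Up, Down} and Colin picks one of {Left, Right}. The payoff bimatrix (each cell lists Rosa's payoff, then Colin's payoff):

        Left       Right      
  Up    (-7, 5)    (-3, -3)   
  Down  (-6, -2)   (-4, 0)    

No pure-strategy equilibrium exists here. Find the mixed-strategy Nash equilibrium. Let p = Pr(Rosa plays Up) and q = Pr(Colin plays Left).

For Colin to be willing to mix, Colin must be indifferent between Left and Right, which pins down Rosa's mix.
  Colin's payoff to Left: p·5 + (1−p)·(-2) = 7p - 2
  Colin's payoff to Right: p·(-3) + (1−p)·0 = -3p
  7p - 2 = -3p  ⇒  10p = 2  ⇒  p = 1/5.
Rosa's indifference between Up and Down determines Colin's mixing probability q:
  Rosa's payoff from Up: q·(-7) + (1−q)·(-3) = -4q - 3
  Rosa's payoff from Down: q·(-6) + (1−q)·(-4) = -2q - 4
  -4q - 3 = -2q - 4  ⇒  -2q = -1  ⇒  q = 1/2.

p = 1/5, q = 1/2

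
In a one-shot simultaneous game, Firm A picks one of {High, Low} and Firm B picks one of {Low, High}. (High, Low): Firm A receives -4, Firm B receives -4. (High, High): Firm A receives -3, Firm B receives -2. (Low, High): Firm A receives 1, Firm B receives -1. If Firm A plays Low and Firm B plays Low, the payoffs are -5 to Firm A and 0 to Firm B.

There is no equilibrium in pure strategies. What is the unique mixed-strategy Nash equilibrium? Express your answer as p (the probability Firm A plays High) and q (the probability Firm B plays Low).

Firm B's indifference between Low and High determines Firm A's mixing probability p:
  Firm B's payoff to Low: p·(-4) + (1−p)·0 = -4p
  Firm B's payoff to High: p·(-2) + (1−p)·(-1) = -p - 1
  -4p = -p - 1  ⇒  -3p = -1  ⇒  p = 1/3.
In a mixed equilibrium Firm A is indifferent between High and Low; this condition fixes q.
  Firm A's payoff to High: q·(-4) + (1−q)·(-3) = -q - 3
  Firm A's payoff to Low: q·(-5) + (1−q)·1 = -6q + 1
  -q - 3 = -6q + 1  ⇒  5q = 4  ⇒  q = 4/5.

p = 1/3, q = 4/5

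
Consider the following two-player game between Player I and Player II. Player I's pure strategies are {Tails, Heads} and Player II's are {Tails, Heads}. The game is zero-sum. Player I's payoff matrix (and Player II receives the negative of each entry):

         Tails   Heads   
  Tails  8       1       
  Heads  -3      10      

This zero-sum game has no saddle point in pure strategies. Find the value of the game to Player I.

Player I's indifference between Tails and Heads determines Player II's mixing probability q:
  Player I's payoff from Tails: q·8 + (1−q)·1 = 7q + 1
  Player I's payoff from Heads: q·(-3) + (1−q)·10 = -13q + 10
  7q + 1 = -13q + 10  ⇒  20q = 9  ⇒  q = 9/20.
The value is Player I's expected payoff against this mix (using Tails): (9/20)·8 + (11/20)·1 = 83/20.

v = 83/20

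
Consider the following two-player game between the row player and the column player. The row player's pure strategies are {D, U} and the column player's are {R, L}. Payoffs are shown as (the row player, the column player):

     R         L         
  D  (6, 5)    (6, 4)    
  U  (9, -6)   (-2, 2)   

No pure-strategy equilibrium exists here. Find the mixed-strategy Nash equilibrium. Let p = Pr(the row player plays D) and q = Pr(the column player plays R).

p = 8/9, q = 8/11

The column player's indifference between R and L determines the row player's mixing probability p:
  the column player's payoff from R: p·5 + (1−p)·(-6) = 11p - 6
  the column player's payoff from L: p·4 + (1−p)·2 = 2p + 2
  11p - 6 = 2p + 2  ⇒  9p = 8  ⇒  p = 8/9.
The column player's mix must leave the row player indifferent between D and U.
  the row player's payoff to D: q·6 + (1−q)·6 = 6
  the row player's payoff to U: q·9 + (1−q)·(-2) = 11q - 2
  6 = 11q - 2  ⇒  -11q = -8  ⇒  q = 8/11.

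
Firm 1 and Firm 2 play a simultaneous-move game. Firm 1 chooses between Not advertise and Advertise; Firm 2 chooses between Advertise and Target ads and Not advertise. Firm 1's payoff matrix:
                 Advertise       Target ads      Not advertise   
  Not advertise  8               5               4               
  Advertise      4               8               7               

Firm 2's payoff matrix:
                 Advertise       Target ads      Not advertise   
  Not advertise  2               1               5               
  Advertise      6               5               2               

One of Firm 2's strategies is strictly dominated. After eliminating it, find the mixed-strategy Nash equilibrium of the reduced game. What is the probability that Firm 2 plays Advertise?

q = 3/7

Firm 2's strategy Target ads is strictly dominated by Advertise: 2 > 1 and 6 > 5. Eliminate Target ads.
In a mixed equilibrium Firm 1 is indifferent between Not advertise and Advertise; this condition fixes q.
  Firm 1's payoff from Not advertise: q·8 + (1−q)·4 = 4q + 4
  Firm 1's payoff from Advertise: q·4 + (1−q)·7 = -3q + 7
  4q + 4 = -3q + 7  ⇒  7q = 3  ⇒  q = 3/7.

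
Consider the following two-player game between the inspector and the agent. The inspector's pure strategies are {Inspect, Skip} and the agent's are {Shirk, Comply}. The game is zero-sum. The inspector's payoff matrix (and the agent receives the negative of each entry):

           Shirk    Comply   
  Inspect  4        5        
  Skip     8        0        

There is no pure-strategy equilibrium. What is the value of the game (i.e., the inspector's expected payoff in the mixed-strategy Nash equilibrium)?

Set the inspector's expected payoff from Inspect equal to that from Skip:
  the inspector's payoff to Inspect: q·4 + (1−q)·5 = -q + 5
  the inspector's payoff to Skip: q·8 + (1−q)·0 = 8q
  -q + 5 = 8q  ⇒  -9q = -5  ⇒  q = 5/9.
The value is the inspector's expected payoff against this mix (using Inspect): (5/9)·4 + (4/9)·5 = 40/9.

v = 40/9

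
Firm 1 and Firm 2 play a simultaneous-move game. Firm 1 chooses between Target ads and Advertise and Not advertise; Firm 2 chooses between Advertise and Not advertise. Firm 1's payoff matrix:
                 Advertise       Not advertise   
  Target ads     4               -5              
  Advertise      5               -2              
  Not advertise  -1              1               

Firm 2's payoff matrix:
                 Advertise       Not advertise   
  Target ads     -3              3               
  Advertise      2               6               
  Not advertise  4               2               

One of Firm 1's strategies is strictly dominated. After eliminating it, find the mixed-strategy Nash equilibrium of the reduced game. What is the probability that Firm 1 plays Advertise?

Firm 1's strategy Target ads is strictly dominated by Advertise: 5 > 4 and -2 > -5. Eliminate Target ads.
Set Firm 2's expected payoff from Advertise equal to that from Not advertise:
  Firm 2's expected payoff from Advertise: p·2 + (1−p)·4 = -2p + 4
  Firm 2's expected payoff from Not advertise: p·6 + (1−p)·2 = 4p + 2
  -2p + 4 = 4p + 2  ⇒  -6p = -2  ⇒  p = 1/3.

p = 1/3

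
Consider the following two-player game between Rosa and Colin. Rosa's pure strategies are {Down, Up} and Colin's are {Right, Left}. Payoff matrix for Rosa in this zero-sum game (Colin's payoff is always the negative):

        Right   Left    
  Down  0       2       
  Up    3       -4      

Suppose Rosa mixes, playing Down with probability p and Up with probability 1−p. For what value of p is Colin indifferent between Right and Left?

p = 7/9

Set Colin's expected payoff from Right equal to that from Left:
  Colin's payoff from Right: p·0 + (1−p)·(-3) = 3p - 3
  Colin's payoff from Left: p·(-2) + (1−p)·4 = -6p + 4
  3p - 3 = -6p + 4  ⇒  9p = 7  ⇒  p = 7/9.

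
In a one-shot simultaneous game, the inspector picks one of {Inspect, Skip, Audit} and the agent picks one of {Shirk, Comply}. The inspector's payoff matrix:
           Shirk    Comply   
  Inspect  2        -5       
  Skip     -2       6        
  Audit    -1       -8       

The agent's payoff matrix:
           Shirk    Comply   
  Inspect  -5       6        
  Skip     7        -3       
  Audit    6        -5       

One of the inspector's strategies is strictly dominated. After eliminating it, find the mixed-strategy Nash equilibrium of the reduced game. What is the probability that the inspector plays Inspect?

p = 10/21

The inspector's strategy Audit is strictly dominated by Inspect: 2 > -1 and -5 > -8. Eliminate Audit.
The agent's indifference between Shirk and Comply determines the inspector's mixing probability p:
  the agent's expected payoff from Shirk: p·(-5) + (1−p)·7 = -12p + 7
  the agent's expected payoff from Comply: p·6 + (1−p)·(-3) = 9p - 3
  -12p + 7 = 9p - 3  ⇒  -21p = -10  ⇒  p = 10/21.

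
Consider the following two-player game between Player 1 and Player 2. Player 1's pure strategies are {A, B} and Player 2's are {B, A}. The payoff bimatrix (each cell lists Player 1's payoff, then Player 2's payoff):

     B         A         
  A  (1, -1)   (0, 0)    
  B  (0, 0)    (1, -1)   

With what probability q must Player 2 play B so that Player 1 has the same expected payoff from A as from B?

q = 1/2

For Player 1 to be willing to mix, Player 1 must be indifferent between A and B, which pins down Player 2's mix.
  Player 1's payoff from A: q·1 + (1−q)·0 = q
  Player 1's payoff from B: q·0 + (1−q)·1 = -q + 1
  q = -q + 1  ⇒  2q = 1  ⇒  q = 1/2.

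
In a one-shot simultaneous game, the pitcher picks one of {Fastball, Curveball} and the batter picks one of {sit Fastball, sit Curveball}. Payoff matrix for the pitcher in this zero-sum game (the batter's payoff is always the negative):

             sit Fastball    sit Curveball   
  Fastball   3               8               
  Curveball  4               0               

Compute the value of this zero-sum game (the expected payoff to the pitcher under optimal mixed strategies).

v = 32/9

The pitcher's indifference between Fastball and Curveball determines the batter's mixing probability q:
  the pitcher's expected payoff from Fastball: q·3 + (1−q)·8 = -5q + 8
  the pitcher's expected payoff from Curveball: q·4 + (1−q)·0 = 4q
  -5q + 8 = 4q  ⇒  -9q = -8  ⇒  q = 8/9.
The value is the pitcher's expected payoff against this mix (using Fastball): (8/9)·3 + (1/9)·8 = 32/9.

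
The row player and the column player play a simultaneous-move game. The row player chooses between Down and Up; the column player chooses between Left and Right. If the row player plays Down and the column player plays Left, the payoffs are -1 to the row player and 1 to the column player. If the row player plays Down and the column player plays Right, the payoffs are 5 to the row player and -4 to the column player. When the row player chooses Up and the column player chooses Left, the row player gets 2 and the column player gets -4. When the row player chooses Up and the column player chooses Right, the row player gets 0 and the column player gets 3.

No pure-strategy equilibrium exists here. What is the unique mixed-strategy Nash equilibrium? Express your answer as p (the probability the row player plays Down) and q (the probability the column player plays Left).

The column player's indifference between Left and Right determines the row player's mixing probability p:
  the column player's expected payoff from Left: p·1 + (1−p)·(-4) = 5p - 4
  the column player's expected payoff from Right: p·(-4) + (1−p)·3 = -7p + 3
  5p - 4 = -7p + 3  ⇒  12p = 7  ⇒  p = 7/12.
For the row player to be willing to mix, the row player must be indifferent between Down and Up, which pins down the column player's mix.
  the row player's payoff to Down: q·(-1) + (1−q)·5 = -6q + 5
  the row player's payoff to Up: q·2 + (1−q)·0 = 2q
  -6q + 5 = 2q  ⇒  -8q = -5  ⇒  q = 5/8.

p = 7/12, q = 5/8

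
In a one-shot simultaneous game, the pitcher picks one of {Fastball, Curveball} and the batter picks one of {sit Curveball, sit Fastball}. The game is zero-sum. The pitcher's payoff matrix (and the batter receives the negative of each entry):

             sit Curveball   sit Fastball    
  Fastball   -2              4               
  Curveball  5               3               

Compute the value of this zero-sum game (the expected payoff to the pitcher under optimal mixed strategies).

For the pitcher to be willing to mix, the pitcher must be indifferent between Fastball and Curveball, which pins down the batter's mix.
  the pitcher's payoff to Fastball: q·(-2) + (1−q)·4 = -6q + 4
  the pitcher's payoff to Curveball: q·5 + (1−q)·3 = 2q + 3
  -6q + 4 = 2q + 3  ⇒  -8q = -1  ⇒  q = 1/8.
The value is the pitcher's expected payoff against this mix (using Fastball): (1/8)·(-2) + (7/8)·4 = 13/4.

v = 13/4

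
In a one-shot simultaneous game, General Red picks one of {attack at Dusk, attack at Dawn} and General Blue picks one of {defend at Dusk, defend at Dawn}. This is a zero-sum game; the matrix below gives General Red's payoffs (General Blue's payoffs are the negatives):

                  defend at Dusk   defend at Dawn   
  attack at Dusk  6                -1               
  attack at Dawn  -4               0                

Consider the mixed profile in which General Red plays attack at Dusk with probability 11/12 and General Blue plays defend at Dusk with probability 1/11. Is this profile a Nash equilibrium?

No

Given General Red's mix p = 11/12, General Blue's payoff from defend at Dusk is -31/6 but from defend at Dawn is 11/12. General Blue strictly prefers defend at Dawn, so General Blue would not mix.
So the proposed profile is not a Nash equilibrium.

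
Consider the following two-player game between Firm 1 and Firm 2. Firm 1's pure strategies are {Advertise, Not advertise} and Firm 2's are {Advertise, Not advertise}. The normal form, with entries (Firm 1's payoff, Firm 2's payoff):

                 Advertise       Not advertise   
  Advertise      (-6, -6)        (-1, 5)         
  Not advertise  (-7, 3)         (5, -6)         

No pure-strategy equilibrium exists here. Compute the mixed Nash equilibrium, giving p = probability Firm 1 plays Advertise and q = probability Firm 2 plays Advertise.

Firm 2's indifference between Advertise and Not advertise determines Firm 1's mixing probability p:
  Firm 2's payoff to Advertise: p·(-6) + (1−p)·3 = -9p + 3
  Firm 2's payoff to Not advertise: p·5 + (1−p)·(-6) = 11p - 6
  -9p + 3 = 11p - 6  ⇒  -20p = -9  ⇒  p = 9/20.
Set Firm 1's expected payoff from Advertise equal to that from Not advertise:
  Firm 1's expected payoff from Advertise: q·(-6) + (1−q)·(-1) = -5q - 1
  Firm 1's expected payoff from Not advertise: q·(-7) + (1−q)·5 = -12q + 5
  -5q - 1 = -12q + 5  ⇒  7q = 6  ⇒  q = 6/7.

p = 9/20, q = 6/7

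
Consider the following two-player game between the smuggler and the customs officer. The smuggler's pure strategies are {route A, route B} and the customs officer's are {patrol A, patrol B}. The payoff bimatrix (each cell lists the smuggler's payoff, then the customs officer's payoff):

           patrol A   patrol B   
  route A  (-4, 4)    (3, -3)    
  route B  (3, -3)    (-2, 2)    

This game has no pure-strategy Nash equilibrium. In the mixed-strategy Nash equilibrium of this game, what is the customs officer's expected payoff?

-1/12

In a mixed equilibrium the customs officer is indifferent between patrol A and patrol B; this condition fixes p.
  the customs officer's payoff to patrol A: p·4 + (1−p)·(-3) = 7p - 3
  the customs officer's payoff to patrol B: p·(-3) + (1−p)·2 = -5p + 2
  7p - 3 = -5p + 2  ⇒  12p = 5  ⇒  p = 5/12.
At equilibrium the customs officer is indifferent across columns, so the customs officer's payoff equals the payoff from patrol A: (5/12)·4 + (7/12)·(-3) = -1/12.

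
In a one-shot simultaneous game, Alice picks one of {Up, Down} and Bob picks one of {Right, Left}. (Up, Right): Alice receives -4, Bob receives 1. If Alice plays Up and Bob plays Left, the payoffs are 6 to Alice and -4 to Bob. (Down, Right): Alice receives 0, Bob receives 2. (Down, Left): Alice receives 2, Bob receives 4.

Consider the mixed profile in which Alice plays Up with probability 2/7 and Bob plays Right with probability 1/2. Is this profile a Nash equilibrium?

Yes

Check Bob's indifference given Alice's mix p = 2/7:
  payoff from Right = 12/7; payoff from Left = 12/7 — equal.
Check Alice's indifference given Bob's mix q = 1/2:
  payoff from Up = 1; payoff from Down = 1 — equal.
Both players are indifferent, so neither can profitably deviate.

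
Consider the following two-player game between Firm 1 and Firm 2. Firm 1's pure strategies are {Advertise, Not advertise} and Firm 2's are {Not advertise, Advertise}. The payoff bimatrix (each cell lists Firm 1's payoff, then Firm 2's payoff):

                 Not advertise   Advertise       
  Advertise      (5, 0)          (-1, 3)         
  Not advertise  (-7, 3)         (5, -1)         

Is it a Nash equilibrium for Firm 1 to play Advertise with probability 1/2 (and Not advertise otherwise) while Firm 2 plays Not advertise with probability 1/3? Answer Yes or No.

No

Given Firm 1's mix p = 1/2, Firm 2's payoff from Not advertise is 3/2 but from Advertise is 1. Firm 2 strictly prefers Not advertise, so Firm 2 would not mix.
So the proposed profile is not a Nash equilibrium.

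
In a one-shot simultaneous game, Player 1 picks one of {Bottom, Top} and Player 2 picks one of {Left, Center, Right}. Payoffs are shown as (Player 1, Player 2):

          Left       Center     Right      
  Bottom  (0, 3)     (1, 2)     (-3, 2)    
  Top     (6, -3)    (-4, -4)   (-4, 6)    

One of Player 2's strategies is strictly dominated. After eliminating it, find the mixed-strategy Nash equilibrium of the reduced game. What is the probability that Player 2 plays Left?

q = 1/7

Player 2's strategy Center is strictly dominated by Left: 3 > 2 and -3 > -4. Eliminate Center.
Set Player 1's expected payoff from Bottom equal to that from Top:
  Player 1's expected payoff from Bottom: q·0 + (1−q)·(-3) = 3q - 3
  Player 1's expected payoff from Top: q·6 + (1−q)·(-4) = 10q - 4
  3q - 3 = 10q - 4  ⇒  -7q = -1  ⇒  q = 1/7.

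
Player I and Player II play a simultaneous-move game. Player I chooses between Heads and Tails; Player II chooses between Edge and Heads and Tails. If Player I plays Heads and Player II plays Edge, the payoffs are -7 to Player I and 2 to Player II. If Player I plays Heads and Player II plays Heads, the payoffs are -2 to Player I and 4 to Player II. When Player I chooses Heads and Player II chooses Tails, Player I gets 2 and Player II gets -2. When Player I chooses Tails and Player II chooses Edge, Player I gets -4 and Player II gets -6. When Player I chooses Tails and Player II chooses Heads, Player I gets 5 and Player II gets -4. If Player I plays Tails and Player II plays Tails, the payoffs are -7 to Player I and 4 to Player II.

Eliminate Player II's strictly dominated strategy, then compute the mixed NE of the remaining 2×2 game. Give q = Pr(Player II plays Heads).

Player II's strategy Edge is strictly dominated by Heads: 4 > 2 and -4 > -6. Eliminate Edge.
For Player I to be willing to mix, Player I must be indifferent between Heads and Tails, which pins down Player II's mix.
  Player I's payoff from Heads: q·(-2) + (1−q)·2 = -4q + 2
  Player I's payoff from Tails: q·5 + (1−q)·(-7) = 12q - 7
  -4q + 2 = 12q - 7  ⇒  -16q = -9  ⇒  q = 9/16.

q = 9/16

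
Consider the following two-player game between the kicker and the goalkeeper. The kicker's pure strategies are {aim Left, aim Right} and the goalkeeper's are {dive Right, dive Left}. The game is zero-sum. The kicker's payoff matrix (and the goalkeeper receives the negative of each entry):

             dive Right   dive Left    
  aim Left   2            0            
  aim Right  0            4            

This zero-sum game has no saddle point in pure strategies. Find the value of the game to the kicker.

v = 4/3

For the kicker to be willing to mix, the kicker must be indifferent between aim Left and aim Right, which pins down the goalkeeper's mix.
  the kicker's expected payoff from aim Left: q·2 + (1−q)·0 = 2q
  the kicker's expected payoff from aim Right: q·0 + (1−q)·4 = -4q + 4
  2q = -4q + 4  ⇒  6q = 4  ⇒  q = 2/3.
The value is the kicker's expected payoff against this mix (using aim Left): (2/3)·2 + (1/3)·0 = 4/3.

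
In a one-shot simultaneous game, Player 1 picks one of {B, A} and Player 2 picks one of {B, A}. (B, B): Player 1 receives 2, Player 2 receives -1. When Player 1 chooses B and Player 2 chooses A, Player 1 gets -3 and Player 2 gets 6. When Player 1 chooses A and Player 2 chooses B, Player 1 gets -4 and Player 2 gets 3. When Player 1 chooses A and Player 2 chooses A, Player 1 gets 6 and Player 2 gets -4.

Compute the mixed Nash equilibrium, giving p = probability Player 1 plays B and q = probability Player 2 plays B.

Player 2's indifference between B and A determines Player 1's mixing probability p:
  Player 2's payoff to B: p·(-1) + (1−p)·3 = -4p + 3
  Player 2's payoff to A: p·6 + (1−p)·(-4) = 10p - 4
  -4p + 3 = 10p - 4  ⇒  -14p = -7  ⇒  p = 1/2.
Player 2's mix must leave Player 1 indifferent between B and A.
  Player 1's payoff to B: q·2 + (1−q)·(-3) = 5q - 3
  Player 1's payoff to A: q·(-4) + (1−q)·6 = -10q + 6
  5q - 3 = -10q + 6  ⇒  15q = 9  ⇒  q = 3/5.

p = 1/2, q = 3/5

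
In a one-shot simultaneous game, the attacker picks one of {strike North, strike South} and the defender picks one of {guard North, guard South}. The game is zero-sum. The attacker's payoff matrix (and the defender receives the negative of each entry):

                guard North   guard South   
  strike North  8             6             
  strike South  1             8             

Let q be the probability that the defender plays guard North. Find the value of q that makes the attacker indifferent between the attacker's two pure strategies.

q = 2/9

The attacker's indifference between strike North and strike South determines the defender's mixing probability q:
  the attacker's payoff from strike North: q·8 + (1−q)·6 = 2q + 6
  the attacker's payoff from strike South: q·1 + (1−q)·8 = -7q + 8
  2q + 6 = -7q + 8  ⇒  9q = 2  ⇒  q = 2/9.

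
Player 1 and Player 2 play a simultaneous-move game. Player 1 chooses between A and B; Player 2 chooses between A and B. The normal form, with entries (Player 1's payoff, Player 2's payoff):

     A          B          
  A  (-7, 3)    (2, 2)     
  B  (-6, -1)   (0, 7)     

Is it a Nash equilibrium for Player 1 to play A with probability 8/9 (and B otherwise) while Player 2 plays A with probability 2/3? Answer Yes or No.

Yes

Check Player 2's indifference given Player 1's mix p = 8/9:
  payoff from A = 23/9; payoff from B = 23/9 — equal.
Check Player 1's indifference given Player 2's mix q = 2/3:
  payoff from A = -4; payoff from B = -4 — equal.
Both players are indifferent, so neither can profitably deviate.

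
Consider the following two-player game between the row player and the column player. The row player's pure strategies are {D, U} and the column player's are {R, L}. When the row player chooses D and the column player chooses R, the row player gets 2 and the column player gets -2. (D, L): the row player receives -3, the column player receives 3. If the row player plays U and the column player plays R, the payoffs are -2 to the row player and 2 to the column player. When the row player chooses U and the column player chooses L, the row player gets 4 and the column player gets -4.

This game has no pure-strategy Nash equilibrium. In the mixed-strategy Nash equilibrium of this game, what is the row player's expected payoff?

2/11

In a mixed equilibrium the row player is indifferent between D and U; this condition fixes q.
  the row player's expected payoff from D: q·2 + (1−q)·(-3) = 5q - 3
  the row player's expected payoff from U: q·(-2) + (1−q)·4 = -6q + 4
  5q - 3 = -6q + 4  ⇒  11q = 7  ⇒  q = 7/11.
At equilibrium the row player is indifferent across rows, so the row player's payoff equals the payoff from D: (7/11)·2 + (4/11)·(-3) = 2/11.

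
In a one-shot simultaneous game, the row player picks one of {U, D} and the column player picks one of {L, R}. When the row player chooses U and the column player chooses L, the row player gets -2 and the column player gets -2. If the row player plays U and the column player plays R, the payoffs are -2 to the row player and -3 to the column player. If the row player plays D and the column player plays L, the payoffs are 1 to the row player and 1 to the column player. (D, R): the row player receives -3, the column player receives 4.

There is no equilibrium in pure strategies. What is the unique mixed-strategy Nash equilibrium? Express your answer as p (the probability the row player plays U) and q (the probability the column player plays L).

The row player's mix must leave the column player indifferent between L and R.
  the column player's expected payoff from L: p·(-2) + (1−p)·1 = -3p + 1
  the column player's expected payoff from R: p·(-3) + (1−p)·4 = -7p + 4
  -3p + 1 = -7p + 4  ⇒  4p = 3  ⇒  p = 3/4.
The column player's mix must leave the row player indifferent between U and D.
  the row player's payoff from U: q·(-2) + (1−q)·(-2) = -2
  the row player's payoff from D: q·1 + (1−q)·(-3) = 4q - 3
  -2 = 4q - 3  ⇒  -4q = -1  ⇒  q = 1/4.

p = 3/4, q = 1/4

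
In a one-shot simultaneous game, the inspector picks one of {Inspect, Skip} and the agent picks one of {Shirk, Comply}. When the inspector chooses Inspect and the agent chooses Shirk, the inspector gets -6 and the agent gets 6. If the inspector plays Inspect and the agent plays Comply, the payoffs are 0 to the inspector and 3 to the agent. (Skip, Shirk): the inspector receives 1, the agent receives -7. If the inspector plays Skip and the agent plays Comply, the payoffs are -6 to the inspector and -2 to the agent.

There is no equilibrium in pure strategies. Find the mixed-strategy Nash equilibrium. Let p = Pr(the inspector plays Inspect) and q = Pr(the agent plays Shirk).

p = 5/8, q = 6/13

For the agent to be willing to mix, the agent must be indifferent between Shirk and Comply, which pins down the inspector's mix.
  the agent's expected payoff from Shirk: p·6 + (1−p)·(-7) = 13p - 7
  the agent's expected payoff from Comply: p·3 + (1−p)·(-2) = 5p - 2
  13p - 7 = 5p - 2  ⇒  8p = 5  ⇒  p = 5/8.
For the inspector to be willing to mix, the inspector must be indifferent between Inspect and Skip, which pins down the agent's mix.
  the inspector's expected payoff from Inspect: q·(-6) + (1−q)·0 = -6q
  the inspector's expected payoff from Skip: q·1 + (1−q)·(-6) = 7q - 6
  -6q = 7q - 6  ⇒  -13q = -6  ⇒  q = 6/13.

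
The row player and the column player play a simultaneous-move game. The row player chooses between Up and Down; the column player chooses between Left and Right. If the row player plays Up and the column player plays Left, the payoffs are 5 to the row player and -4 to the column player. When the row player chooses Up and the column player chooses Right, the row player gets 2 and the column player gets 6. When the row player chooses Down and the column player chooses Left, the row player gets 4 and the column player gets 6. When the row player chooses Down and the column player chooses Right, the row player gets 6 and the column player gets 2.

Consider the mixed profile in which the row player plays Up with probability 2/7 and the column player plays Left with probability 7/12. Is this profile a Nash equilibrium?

No

Given the column player's mix q = 7/12, the row player's payoff from Up is 15/4 but from Down is 29/6. The row player strictly prefers Down, so the row player would not mix.
So the proposed profile is not a Nash equilibrium.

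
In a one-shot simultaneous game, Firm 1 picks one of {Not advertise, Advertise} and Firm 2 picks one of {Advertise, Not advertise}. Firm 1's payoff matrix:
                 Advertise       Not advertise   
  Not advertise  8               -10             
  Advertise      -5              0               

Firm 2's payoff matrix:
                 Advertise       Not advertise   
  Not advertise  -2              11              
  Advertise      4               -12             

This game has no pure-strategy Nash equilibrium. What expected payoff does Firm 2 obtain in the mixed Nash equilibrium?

Firm 1's mix must leave Firm 2 indifferent between Advertise and Not advertise.
  Firm 2's expected payoff from Advertise: p·(-2) + (1−p)·4 = -6p + 4
  Firm 2's expected payoff from Not advertise: p·11 + (1−p)·(-12) = 23p - 12
  -6p + 4 = 23p - 12  ⇒  -29p = -16  ⇒  p = 16/29.
At equilibrium Firm 2 is indifferent across columns, so Firm 2's payoff equals the payoff from Advertise: (16/29)·(-2) + (13/29)·4 = 20/29.

20/29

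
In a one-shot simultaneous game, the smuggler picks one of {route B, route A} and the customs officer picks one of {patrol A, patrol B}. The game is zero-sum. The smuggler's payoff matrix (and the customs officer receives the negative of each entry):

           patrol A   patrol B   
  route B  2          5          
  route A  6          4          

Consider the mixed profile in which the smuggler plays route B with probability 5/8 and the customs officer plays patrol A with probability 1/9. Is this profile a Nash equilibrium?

No

Given the smuggler's mix p = 5/8, the customs officer's payoff from patrol A is -7/2 but from patrol B is -37/8. The customs officer strictly prefers patrol A, so the customs officer would not mix.
So the proposed profile is not a Nash equilibrium.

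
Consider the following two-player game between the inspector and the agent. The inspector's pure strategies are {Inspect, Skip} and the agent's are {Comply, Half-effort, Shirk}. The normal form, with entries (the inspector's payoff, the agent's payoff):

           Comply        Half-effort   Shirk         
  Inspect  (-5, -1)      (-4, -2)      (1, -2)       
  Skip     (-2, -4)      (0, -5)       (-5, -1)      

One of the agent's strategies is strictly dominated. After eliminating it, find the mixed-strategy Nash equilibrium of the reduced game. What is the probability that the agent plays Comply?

q = 2/3

The agent's strategy Half-effort is strictly dominated by Comply: -1 > -2 and -4 > -5. Eliminate Half-effort.
In a mixed equilibrium the inspector is indifferent between Inspect and Skip; this condition fixes q.
  the inspector's payoff from Inspect: q·(-5) + (1−q)·1 = -6q + 1
  the inspector's payoff from Skip: q·(-2) + (1−q)·(-5) = 3q - 5
  -6q + 1 = 3q - 5  ⇒  -9q = -6  ⇒  q = 2/3.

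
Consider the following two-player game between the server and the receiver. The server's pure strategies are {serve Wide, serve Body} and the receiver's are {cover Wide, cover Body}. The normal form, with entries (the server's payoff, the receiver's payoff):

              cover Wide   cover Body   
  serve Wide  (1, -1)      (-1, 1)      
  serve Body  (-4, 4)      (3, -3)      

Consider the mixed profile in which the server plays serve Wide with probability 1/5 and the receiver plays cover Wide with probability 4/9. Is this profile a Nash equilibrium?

No

Given the server's mix p = 1/5, the receiver's payoff from cover Wide is 3 but from cover Body is -11/5. The receiver strictly prefers cover Wide, so the receiver would not mix.
So the proposed profile is not a Nash equilibrium.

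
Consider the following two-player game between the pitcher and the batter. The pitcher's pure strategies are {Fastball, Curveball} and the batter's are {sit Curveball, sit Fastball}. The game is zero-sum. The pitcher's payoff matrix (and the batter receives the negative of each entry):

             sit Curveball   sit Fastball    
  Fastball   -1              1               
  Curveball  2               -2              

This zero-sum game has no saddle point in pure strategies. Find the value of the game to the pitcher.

Set the pitcher's expected payoff from Fastball equal to that from Curveball:
  the pitcher's expected payoff from Fastball: q·(-1) + (1−q)·1 = -2q + 1
  the pitcher's expected payoff from Curveball: q·2 + (1−q)·(-2) = 4q - 2
  -2q + 1 = 4q - 2  ⇒  -6q = -3  ⇒  q = 1/2.
The value is the pitcher's expected payoff against this mix (using Fastball): (1/2)·(-1) + (1/2)·1 = 0.

v = 0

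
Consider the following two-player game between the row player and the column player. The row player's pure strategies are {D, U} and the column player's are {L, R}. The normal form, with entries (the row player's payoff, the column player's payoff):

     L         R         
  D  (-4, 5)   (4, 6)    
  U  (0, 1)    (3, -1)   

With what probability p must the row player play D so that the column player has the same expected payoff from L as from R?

p = 2/3

The column player's indifference between L and R determines the row player's mixing probability p:
  the column player's expected payoff from L: p·5 + (1−p)·1 = 4p + 1
  the column player's expected payoff from R: p·6 + (1−p)·(-1) = 7p - 1
  4p + 1 = 7p - 1  ⇒  -3p = -2  ⇒  p = 2/3.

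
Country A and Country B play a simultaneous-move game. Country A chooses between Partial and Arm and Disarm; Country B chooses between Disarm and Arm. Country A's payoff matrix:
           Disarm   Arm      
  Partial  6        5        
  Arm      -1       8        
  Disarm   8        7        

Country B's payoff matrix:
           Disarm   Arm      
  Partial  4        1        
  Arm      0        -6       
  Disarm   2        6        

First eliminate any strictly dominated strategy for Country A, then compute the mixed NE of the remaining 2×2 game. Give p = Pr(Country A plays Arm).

p = 2/5

Country A's strategy Partial is strictly dominated by Disarm: 8 > 6 and 7 > 5. Eliminate Partial.
In a mixed equilibrium Country B is indifferent between Disarm and Arm; this condition fixes p.
  Country B's payoff to Disarm: p·0 + (1−p)·2 = -2p + 2
  Country B's payoff to Arm: p·(-6) + (1−p)·6 = -12p + 6
  -2p + 2 = -12p + 6  ⇒  10p = 4  ⇒  p = 2/5.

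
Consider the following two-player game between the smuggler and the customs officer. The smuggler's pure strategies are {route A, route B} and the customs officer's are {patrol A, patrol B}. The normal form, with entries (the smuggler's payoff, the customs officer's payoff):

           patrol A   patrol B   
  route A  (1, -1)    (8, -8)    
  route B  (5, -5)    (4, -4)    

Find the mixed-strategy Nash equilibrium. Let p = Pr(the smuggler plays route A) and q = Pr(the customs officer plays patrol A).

In a mixed equilibrium the customs officer is indifferent between patrol A and patrol B; this condition fixes p.
  the customs officer's expected payoff from patrol A: p·(-1) + (1−p)·(-5) = 4p - 5
  the customs officer's expected payoff from patrol B: p·(-8) + (1−p)·(-4) = -4p - 4
  4p - 5 = -4p - 4  ⇒  8p = 1  ⇒  p = 1/8.
The smuggler's indifference between route A and route B determines the customs officer's mixing probability q:
  the smuggler's expected payoff from route A: q·1 + (1−q)·8 = -7q + 8
  the smuggler's expected payoff from route B: q·5 + (1−q)·4 = q + 4
  -7q + 8 = q + 4  ⇒  -8q = -4  ⇒  q = 1/2.

p = 1/8, q = 1/2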